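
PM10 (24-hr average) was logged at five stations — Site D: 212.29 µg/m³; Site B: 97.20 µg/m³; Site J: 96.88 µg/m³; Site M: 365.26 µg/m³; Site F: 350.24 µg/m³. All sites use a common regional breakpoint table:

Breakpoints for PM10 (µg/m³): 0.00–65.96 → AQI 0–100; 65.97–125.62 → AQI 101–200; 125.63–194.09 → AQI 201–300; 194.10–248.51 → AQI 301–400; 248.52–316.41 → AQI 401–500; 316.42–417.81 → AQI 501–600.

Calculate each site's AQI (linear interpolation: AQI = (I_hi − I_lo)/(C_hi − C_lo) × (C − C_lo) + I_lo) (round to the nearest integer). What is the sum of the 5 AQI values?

1722

Site D: 212.29 lies in 194.10–248.51, so I_lo=301, I_hi=400, C_lo=194.10, C_hi=248.51.
(400−301)/(248.51−194.10) × (212.29−194.10) + 301 = 99/54.41 × 18.19 + 301 ≈ 334.10 → 334.
Site B: row 65.97–125.62 (AQI 101–200). (200−101)·(97.20−65.97)/(125.62−65.97) + 101 = 99·31.23/59.65 + 101 ≈ 152.83 → 153.
Site J: row 65.97–125.62 (AQI 101–200). (200−101)·(96.88−65.97)/(125.62−65.97) + 101 = 99·30.91/59.65 + 101 ≈ 152.30 → 152.
Site M 365.26: bracket 316.42–417.81 → index 501–600; slope 99/101.39, offset 48.84.
AQI = 501 + 99/101.39·48.84 ≈ 548.69 ⇒ 549.
Site F 350.24: bracket 316.42–417.81 → index 501–600; slope 99/101.39, offset 33.82.
AQI = 501 + 99/101.39·33.82 ≈ 534.02 ⇒ 534.
AQIs: Site D=334, Site B=153, Site J=152, Site M=549, Site F=534. Sum = 334 + 153 + 152 + 549 + 534 = 1722.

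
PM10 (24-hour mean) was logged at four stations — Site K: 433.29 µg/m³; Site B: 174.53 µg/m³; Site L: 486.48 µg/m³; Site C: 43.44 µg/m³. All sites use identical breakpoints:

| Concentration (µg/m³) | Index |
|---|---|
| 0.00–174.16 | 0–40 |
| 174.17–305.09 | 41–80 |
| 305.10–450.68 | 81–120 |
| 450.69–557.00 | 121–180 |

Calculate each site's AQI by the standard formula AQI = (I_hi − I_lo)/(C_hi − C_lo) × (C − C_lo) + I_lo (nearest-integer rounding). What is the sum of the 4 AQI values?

307

Site K: row 305.10–450.68 (AQI 81–120). (120−81)·(433.29−305.10)/(450.68−305.10) + 81 = 39·128.19/145.58 + 81 ≈ 115.34 → 115.
Site B: row 174.17–305.09 (AQI 41–80). (80−41)·(174.53−174.17)/(305.09−174.17) + 41 = 39·0.36/130.92 + 41 ≈ 41.11 → 41.
Site L: row 450.69–557.00 (AQI 121–180). (180−121)·(486.48−450.69)/(557.00−450.69) + 121 = 59·35.79/106.31 + 121 ≈ 140.86 → 141.
Site C 43.44: bracket 0.00–174.16 → index 0–40; slope 40/174.16, offset 43.44.
AQI = 0 + 40/174.16·43.44 ≈ 9.98 ⇒ 10.
AQIs: Site K=115, Site B=41, Site L=141, Site C=10. Sum = 115 + 41 + 141 + 10 = 307.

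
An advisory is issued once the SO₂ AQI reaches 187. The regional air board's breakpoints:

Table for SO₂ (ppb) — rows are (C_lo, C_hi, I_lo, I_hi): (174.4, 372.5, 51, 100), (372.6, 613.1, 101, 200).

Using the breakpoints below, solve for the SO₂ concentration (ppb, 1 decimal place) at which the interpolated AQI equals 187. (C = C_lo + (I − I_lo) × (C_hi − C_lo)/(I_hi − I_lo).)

AQI 187 lies in the 101–200 band, which corresponds to 372.6–613.1 ppb.
C = 372.6 + (187−101)×(613.1−372.6)/(200−101) = 372.6 + 86×240.5/99 ≈ 581.519 ppb → 581.5 ppb to 1 dp.

581.5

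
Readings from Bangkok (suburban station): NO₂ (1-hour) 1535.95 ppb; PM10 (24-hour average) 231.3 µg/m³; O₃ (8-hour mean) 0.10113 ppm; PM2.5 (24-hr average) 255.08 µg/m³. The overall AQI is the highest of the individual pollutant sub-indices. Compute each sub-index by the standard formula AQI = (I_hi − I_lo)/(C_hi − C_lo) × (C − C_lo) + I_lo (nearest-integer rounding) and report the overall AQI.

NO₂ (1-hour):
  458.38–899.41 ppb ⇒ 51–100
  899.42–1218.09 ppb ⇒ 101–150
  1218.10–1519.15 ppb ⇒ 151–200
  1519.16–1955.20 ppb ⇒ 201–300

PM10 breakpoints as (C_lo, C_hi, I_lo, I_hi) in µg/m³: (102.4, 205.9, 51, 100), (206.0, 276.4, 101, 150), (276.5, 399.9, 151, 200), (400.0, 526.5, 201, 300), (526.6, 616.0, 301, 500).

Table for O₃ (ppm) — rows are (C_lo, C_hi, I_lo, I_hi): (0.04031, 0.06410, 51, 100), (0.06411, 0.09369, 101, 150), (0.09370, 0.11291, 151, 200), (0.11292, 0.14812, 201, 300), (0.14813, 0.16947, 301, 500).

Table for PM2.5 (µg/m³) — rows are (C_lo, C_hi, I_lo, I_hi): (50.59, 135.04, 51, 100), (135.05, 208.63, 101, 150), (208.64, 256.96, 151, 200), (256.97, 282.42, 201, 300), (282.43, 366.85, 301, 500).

NO₂: 1535.95 lies in 1519.16–1955.20, so I_lo=201, I_hi=300, C_lo=1519.16, C_hi=1955.20.
(300−201)/(1955.20−1519.16) × (1535.95−1519.16) + 201 = 99/436.04 × 16.79 + 201 ≈ 204.81 → 205.
PM10: 231.3 lies in 206.0–276.4, so I_lo=101, I_hi=150, C_lo=206.0, C_hi=276.4.
(150−101)/(276.4−206.0) × (231.3−206.0) + 101 = 49/70.4 × 25.3 + 101 ≈ 118.61 → 119.
O₃ 0.10113: bracket 0.09370–0.11291 → index 151–200; slope 49/0.01921, offset 0.00743.
AQI = 151 + 49/0.01921·0.00743 ≈ 169.95 ⇒ 170.
PM2.5: 255.08 lies in 208.64–256.96, so I_lo=151, I_hi=200, C_lo=208.64, C_hi=256.96.
(200−151)/(256.96−208.64) × (255.08−208.64) + 151 = 49/48.32 × 46.44 + 151 ≈ 198.09 → 198.
Sub-indices: NO₂→205, PM10→119, O₃→170, PM2.5→198. Overall AQI = max = 205; dominant pollutant is NO₂.

205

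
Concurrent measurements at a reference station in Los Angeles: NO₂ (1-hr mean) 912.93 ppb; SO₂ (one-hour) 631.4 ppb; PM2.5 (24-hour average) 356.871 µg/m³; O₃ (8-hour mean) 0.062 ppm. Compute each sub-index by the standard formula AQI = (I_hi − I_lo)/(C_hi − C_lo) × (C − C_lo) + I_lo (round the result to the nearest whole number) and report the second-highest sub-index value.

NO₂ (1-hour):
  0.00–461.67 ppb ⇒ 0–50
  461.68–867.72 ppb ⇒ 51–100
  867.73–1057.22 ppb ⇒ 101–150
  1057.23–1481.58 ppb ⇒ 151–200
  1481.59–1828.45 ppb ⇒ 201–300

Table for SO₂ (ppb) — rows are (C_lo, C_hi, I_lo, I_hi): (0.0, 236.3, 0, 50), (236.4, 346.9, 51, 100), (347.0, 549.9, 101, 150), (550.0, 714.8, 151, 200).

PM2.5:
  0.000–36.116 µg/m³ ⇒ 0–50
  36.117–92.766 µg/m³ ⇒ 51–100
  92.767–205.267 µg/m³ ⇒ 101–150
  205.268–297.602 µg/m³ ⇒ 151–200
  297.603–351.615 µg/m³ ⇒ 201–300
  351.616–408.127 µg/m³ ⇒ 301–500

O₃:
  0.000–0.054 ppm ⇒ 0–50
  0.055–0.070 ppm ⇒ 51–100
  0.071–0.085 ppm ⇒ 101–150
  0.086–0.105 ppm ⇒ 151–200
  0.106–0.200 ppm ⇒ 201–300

NO₂: 912.93 ∈ [867.73, 1057.22] ↔ index [101, 150].
101 + (912.93−867.73)·(150−101)/(1057.22−867.73) = 101 + 45.20·49/189.49 ≈ 112.69, so AQI = 113.
SO₂: 631.4 lies in 550.0–714.8, so I_lo=151, I_hi=200, C_lo=550.0, C_hi=714.8.
(200−151)/(714.8−550.0) × (631.4−550.0) + 151 = 49/164.8 × 81.4 + 151 ≈ 175.20 → 175.
PM2.5 356.871: bracket 351.616–408.127 → index 301–500; slope 199/56.511, offset 5.255.
AQI = 301 + 199/56.511·5.255 ≈ 319.51 ⇒ 320.
O₃: row 0.055–0.070 (AQI 51–100). (100−51)·(0.062−0.055)/(0.070−0.055) + 51 = 49·0.007/0.015 + 51 ≈ 73.87 → 74.
Sub-indices: NO₂→113, SO₂→175, PM2.5→320, O₃→74. Ranked high→low: 320, 175, 113, 74. Second-highest sub-index = 175.

175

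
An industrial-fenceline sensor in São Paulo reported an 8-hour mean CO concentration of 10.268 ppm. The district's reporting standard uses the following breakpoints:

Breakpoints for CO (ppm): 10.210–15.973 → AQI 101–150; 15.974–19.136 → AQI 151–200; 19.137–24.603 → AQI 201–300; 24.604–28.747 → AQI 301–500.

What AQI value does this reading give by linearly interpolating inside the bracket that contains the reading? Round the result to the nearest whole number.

101

CO: 10.268 ∈ [10.210, 15.973] ↔ index [101, 150].
101 + (10.268−10.210)·(150−101)/(15.973−10.210) = 101 + 0.058·49/5.763 ≈ 101.49, so AQI = 101.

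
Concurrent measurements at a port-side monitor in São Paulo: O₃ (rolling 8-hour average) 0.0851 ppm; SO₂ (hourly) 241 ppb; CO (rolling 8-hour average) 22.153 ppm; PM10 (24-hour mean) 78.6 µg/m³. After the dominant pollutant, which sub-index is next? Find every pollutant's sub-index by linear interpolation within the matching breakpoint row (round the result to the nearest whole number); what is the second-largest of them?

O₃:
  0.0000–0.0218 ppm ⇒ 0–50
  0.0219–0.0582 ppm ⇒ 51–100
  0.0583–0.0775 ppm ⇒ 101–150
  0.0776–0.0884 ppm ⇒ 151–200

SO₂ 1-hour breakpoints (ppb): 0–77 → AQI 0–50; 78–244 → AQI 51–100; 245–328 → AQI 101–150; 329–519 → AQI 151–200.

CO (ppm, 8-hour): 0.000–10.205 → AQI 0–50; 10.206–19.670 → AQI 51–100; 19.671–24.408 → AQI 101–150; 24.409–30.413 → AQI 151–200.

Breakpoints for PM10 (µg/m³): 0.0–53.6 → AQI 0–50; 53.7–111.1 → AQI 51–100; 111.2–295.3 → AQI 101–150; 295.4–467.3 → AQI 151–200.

O₃: 0.0851 ∈ [0.0776, 0.0884] ↔ index [151, 200].
151 + (0.0851−0.0776)·(200−151)/(0.0884−0.0776) = 151 + 0.0075·49/0.0108 ≈ 185.03, so AQI = 185.
SO₂ 241: bracket 78–244 → index 51–100; slope 49/166, offset 163.
AQI = 51 + 49/166·163 ≈ 99.11 ⇒ 99.
CO: row 19.671–24.408 (AQI 101–150). (150−101)·(22.153−19.671)/(24.408−19.671) + 101 = 49·2.482/4.737 + 101 ≈ 126.67 → 127.
PM10 78.6: bracket 53.7–111.1 → index 51–100; slope 49/57.4, offset 24.9.
AQI = 51 + 49/57.4·24.9 ≈ 72.26 ⇒ 72.
Sub-indices: O₃→185, SO₂→99, CO→127, PM10→72. Ranked high→low: 185, 127, 99, 72. Second-highest sub-index = 127.

127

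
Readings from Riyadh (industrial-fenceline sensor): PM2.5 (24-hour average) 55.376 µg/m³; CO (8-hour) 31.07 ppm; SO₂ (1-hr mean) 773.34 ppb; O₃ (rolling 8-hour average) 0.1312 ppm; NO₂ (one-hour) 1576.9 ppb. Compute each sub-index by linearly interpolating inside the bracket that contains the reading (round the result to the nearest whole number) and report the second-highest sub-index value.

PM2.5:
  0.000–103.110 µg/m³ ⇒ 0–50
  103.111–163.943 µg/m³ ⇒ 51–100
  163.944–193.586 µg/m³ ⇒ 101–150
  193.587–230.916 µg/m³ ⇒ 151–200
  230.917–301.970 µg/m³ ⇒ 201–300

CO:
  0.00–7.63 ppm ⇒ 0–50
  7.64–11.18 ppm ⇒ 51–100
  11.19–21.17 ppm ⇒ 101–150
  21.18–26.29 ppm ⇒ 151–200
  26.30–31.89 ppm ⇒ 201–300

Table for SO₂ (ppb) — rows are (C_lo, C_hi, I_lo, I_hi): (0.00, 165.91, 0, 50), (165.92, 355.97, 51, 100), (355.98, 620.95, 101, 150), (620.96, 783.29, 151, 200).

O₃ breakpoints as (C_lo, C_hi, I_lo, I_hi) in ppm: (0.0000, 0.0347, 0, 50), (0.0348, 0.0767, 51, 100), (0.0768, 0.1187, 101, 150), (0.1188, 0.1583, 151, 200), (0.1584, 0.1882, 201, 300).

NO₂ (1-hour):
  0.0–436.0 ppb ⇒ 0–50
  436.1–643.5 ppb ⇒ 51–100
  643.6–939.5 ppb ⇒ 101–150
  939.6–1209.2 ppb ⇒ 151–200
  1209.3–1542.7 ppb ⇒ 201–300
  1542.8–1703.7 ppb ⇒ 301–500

PM2.5: 55.376 lies in 0.000–103.110, so I_lo=0, I_hi=50, C_lo=0.000, C_hi=103.110.
(50−0)/(103.110−0.000) × (55.376−0.000) + 0 = 50/103.110 × 55.376 + 0 ≈ 26.85 → 27.
CO 31.07: bracket 26.30–31.89 → index 201–300; slope 99/5.59, offset 4.77.
AQI = 201 + 99/5.59·4.77 ≈ 285.48 ⇒ 285.
SO₂: row 620.96–783.29 (AQI 151–200). (200−151)·(773.34−620.96)/(783.29−620.96) + 151 = 49·152.38/162.33 + 151 ≈ 197.00 → 197.
O₃ 0.1312: bracket 0.1188–0.1583 → index 151–200; slope 49/0.0395, offset 0.0124.
AQI = 151 + 49/0.0395·0.0124 ≈ 166.38 ⇒ 166.
NO₂: 1576.9 lies in 1542.8–1703.7, so I_lo=301, I_hi=500, C_lo=1542.8, C_hi=1703.7.
(500−301)/(1703.7−1542.8) × (1576.9−1542.8) + 301 = 199/160.9 × 34.1 + 301 ≈ 343.17 → 343.
Sub-indices: PM2.5→27, CO→285, SO₂→197, O₃→166, NO₂→343. Ranked high→low: 343, 285, 197, 166, 27. Second-highest sub-index = 285.

285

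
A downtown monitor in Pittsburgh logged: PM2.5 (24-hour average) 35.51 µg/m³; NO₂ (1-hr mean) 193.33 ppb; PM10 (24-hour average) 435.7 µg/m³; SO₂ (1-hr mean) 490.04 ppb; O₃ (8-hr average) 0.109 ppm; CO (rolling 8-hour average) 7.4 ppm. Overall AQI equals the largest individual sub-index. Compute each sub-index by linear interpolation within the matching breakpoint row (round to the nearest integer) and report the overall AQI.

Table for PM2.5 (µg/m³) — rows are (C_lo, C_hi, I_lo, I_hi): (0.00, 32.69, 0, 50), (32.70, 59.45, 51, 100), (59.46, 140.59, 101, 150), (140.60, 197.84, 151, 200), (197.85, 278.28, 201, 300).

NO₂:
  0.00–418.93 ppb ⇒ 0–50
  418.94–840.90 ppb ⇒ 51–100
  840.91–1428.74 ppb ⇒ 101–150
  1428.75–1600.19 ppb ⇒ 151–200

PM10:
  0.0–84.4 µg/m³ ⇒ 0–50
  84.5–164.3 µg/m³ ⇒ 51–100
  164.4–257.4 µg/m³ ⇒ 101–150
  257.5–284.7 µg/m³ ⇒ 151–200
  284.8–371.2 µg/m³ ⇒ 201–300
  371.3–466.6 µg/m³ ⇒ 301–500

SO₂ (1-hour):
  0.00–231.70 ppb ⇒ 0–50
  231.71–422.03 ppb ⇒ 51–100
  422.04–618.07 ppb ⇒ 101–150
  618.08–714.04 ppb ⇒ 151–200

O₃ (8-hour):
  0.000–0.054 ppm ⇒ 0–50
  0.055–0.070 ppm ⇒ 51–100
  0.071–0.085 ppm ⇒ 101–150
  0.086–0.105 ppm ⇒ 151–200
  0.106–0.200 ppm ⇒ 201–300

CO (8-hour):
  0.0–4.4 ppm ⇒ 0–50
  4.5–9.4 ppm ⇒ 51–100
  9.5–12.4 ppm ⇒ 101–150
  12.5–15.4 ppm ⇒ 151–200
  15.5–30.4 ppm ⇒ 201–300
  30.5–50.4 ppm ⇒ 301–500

PM2.5 35.51: bracket 32.70–59.45 → index 51–100; slope 49/26.75, offset 2.81.
AQI = 51 + 49/26.75·2.81 ≈ 56.15 ⇒ 56.
NO₂: 193.33 lies in 0.00–418.93, so I_lo=0, I_hi=50, C_lo=0.00, C_hi=418.93.
(50−0)/(418.93−0.00) × (193.33−0.00) + 0 = 50/418.93 × 193.33 + 0 ≈ 23.07 → 23.
PM10: row 371.3–466.6 (AQI 301–500). (500−301)·(435.7−371.3)/(466.6−371.3) + 301 = 199·64.4/95.3 + 301 ≈ 435.48 → 435.
SO₂: 490.04 ∈ [422.04, 618.07] ↔ index [101, 150].
101 + (490.04−422.04)·(150−101)/(618.07−422.04) = 101 + 68.00·49/196.03 ≈ 118.00, so AQI = 118.
O₃: 0.109 ∈ [0.106, 0.200] ↔ index [201, 300].
201 + (0.109−0.106)·(300−201)/(0.200−0.106) = 201 + 0.003·99/0.094 ≈ 204.16, so AQI = 204.
CO: 7.4 ∈ [4.5, 9.4] ↔ index [51, 100].
51 + (7.4−4.5)·(100−51)/(9.4−4.5) = 51 + 2.9·49/4.9 ≈ 80.00, so AQI = 80.
Sub-indices: PM2.5→56, NO₂→23, PM10→435, SO₂→118, O₃→204, CO→80. Overall AQI = max = 435; dominant pollutant is PM10.

435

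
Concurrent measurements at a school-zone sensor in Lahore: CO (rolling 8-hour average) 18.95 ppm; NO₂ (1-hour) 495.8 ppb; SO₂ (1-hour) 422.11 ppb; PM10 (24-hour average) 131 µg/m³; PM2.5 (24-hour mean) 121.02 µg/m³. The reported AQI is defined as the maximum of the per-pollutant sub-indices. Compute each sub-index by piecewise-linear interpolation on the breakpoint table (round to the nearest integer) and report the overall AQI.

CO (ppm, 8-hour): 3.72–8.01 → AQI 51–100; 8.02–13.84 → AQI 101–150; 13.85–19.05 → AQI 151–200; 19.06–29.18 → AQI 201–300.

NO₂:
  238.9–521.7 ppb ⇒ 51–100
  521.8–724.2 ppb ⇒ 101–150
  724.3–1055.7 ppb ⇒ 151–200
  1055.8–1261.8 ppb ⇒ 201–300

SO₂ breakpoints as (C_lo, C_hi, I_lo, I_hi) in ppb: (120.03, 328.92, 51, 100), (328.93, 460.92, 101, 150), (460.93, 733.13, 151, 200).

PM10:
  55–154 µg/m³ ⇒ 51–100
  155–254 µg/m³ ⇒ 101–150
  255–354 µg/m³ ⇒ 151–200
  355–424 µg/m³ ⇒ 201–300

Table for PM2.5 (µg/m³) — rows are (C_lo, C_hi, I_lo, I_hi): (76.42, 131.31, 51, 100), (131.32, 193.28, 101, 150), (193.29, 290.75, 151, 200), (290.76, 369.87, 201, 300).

199

CO: 18.95 ∈ [13.85, 19.05] ↔ index [151, 200].
151 + (18.95−13.85)·(200−151)/(19.05−13.85) = 151 + 5.10·49/5.20 ≈ 199.06, so AQI = 199.
NO₂: row 238.9–521.7 (AQI 51–100). (100−51)·(495.8−238.9)/(521.7−238.9) + 51 = 49·256.9/282.8 + 51 ≈ 95.51 → 96.
SO₂: row 328.93–460.92 (AQI 101–150). (150−101)·(422.11−328.93)/(460.92−328.93) + 101 = 49·93.18/131.99 + 101 ≈ 135.59 → 136.
PM10 131: bracket 55–154 → index 51–100; slope 49/99, offset 76.
AQI = 51 + 49/99·76 ≈ 88.62 ⇒ 89.
PM2.5: 121.02 ∈ [76.42, 131.31] ↔ index [51, 100].
51 + (121.02−76.42)·(100−51)/(131.31−76.42) = 51 + 44.60·49/54.89 ≈ 90.81, so AQI = 91.
Sub-indices: CO→199, NO₂→96, SO₂→136, PM10→89, PM2.5→91. Overall AQI = max = 199; dominant pollutant is CO.
AQI 199: Unhealthy.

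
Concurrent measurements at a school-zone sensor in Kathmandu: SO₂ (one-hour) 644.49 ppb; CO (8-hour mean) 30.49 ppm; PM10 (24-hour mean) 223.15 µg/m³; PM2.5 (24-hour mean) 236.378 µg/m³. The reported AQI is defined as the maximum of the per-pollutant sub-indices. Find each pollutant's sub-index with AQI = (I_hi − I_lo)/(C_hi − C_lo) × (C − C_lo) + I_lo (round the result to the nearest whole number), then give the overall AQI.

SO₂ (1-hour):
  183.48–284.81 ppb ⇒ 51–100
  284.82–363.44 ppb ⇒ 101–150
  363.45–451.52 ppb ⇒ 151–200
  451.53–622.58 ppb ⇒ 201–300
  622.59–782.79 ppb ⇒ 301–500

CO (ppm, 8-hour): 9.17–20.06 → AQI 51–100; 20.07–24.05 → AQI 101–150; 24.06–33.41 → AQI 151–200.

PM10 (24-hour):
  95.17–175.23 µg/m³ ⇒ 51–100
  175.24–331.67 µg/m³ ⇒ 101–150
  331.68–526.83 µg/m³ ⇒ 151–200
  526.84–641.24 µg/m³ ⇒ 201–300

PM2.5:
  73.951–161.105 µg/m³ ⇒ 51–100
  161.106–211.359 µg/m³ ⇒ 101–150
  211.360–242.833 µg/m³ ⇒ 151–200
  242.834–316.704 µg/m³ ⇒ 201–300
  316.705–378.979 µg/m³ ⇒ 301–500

328

SO₂: row 622.59–782.79 (AQI 301–500). (500−301)·(644.49−622.59)/(782.79−622.59) + 301 = 199·21.90/160.20 + 301 ≈ 328.20 → 328.
CO: row 24.06–33.41 (AQI 151–200). (200−151)·(30.49−24.06)/(33.41−24.06) + 151 = 49·6.43/9.35 + 151 ≈ 184.70 → 185.
PM10 223.15: bracket 175.24–331.67 → index 101–150; slope 49/156.43, offset 47.91.
AQI = 101 + 49/156.43·47.91 ≈ 116.01 ⇒ 116.
PM2.5: row 211.360–242.833 (AQI 151–200). (200−151)·(236.378−211.360)/(242.833−211.360) + 151 = 49·25.018/31.473 + 151 ≈ 189.95 → 190.
Sub-indices: SO₂→328, CO→185, PM10→116, PM2.5→190. Overall AQI = max = 328; dominant pollutant is SO₂.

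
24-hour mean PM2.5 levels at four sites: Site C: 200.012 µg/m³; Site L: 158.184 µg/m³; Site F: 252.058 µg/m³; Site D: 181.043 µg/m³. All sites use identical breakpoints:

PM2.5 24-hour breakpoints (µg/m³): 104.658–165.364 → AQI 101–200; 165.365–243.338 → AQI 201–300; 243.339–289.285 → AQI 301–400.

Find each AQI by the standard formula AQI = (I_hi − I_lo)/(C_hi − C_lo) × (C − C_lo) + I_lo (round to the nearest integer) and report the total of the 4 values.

974

Site C: 200.012 lies in 165.365–243.338, so I_lo=201, I_hi=300, C_lo=165.365, C_hi=243.338.
(300−201)/(243.338−165.365) × (200.012−165.365) + 201 = 99/77.973 × 34.647 + 201 ≈ 244.99 → 245.
Site L: 158.184 lies in 104.658–165.364, so I_lo=101, I_hi=200, C_lo=104.658, C_hi=165.364.
(200−101)/(165.364−104.658) × (158.184−104.658) + 101 = 99/60.706 × 53.526 + 101 ≈ 188.29 → 188.
Site F: 252.058 ∈ [243.339, 289.285] ↔ index [301, 400].
301 + (252.058−243.339)·(400−301)/(289.285−243.339) = 301 + 8.719·99/45.946 ≈ 319.79, so AQI = 320.
Site D 181.043: bracket 165.365–243.338 → index 201–300; slope 99/77.973, offset 15.678.
AQI = 201 + 99/77.973·15.678 ≈ 220.91 ⇒ 221.
AQIs: Site C=245, Site L=188, Site F=320, Site D=221. Sum = 245 + 188 + 320 + 221 = 974.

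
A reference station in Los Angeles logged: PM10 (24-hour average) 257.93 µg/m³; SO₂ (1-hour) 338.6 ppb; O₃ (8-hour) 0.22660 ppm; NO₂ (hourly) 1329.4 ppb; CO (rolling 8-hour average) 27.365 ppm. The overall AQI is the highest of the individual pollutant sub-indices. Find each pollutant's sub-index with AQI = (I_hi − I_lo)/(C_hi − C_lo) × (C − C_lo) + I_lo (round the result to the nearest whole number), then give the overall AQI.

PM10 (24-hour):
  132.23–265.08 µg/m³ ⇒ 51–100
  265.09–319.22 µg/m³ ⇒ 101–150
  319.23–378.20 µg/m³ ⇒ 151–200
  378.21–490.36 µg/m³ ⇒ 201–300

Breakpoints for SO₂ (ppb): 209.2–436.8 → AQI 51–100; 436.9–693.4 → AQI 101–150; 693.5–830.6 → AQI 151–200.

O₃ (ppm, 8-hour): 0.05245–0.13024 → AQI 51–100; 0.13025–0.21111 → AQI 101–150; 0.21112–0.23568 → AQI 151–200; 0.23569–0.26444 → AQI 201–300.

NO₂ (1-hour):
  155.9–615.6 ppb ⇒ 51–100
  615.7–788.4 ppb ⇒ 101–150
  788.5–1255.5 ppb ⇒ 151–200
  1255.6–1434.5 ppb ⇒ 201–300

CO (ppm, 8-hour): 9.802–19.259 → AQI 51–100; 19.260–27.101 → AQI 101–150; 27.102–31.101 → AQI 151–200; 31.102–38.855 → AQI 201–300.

242

PM10: row 132.23–265.08 (AQI 51–100). (100−51)·(257.93−132.23)/(265.08−132.23) + 51 = 49·125.70/132.85 + 51 ≈ 97.36 → 97.
SO₂ 338.6: bracket 209.2–436.8 → index 51–100; slope 49/227.6, offset 129.4.
AQI = 51 + 49/227.6·129.4 ≈ 78.86 ⇒ 79.
O₃: 0.22660 lies in 0.21112–0.23568, so I_lo=151, I_hi=200, C_lo=0.21112, C_hi=0.23568.
(200−151)/(0.23568−0.21112) × (0.22660−0.21112) + 151 = 49/0.02456 × 0.01548 + 151 ≈ 181.88 → 182.
NO₂: 1329.4 ∈ [1255.6, 1434.5] ↔ index [201, 300].
201 + (1329.4−1255.6)·(300−201)/(1434.5−1255.6) = 201 + 73.8·99/178.9 ≈ 241.84, so AQI = 242.
CO: 27.365 lies in 27.102–31.101, so I_lo=151, I_hi=200, C_lo=27.102, C_hi=31.101.
(200−151)/(31.101−27.102) × (27.365−27.102) + 151 = 49/3.999 × 0.263 + 151 ≈ 154.22 → 154.
Sub-indices: PM10→97, SO₂→79, O₃→182, NO₂→242, CO→154. Overall AQI = max = 242; dominant pollutant is NO₂.
AQI 242: Very Unhealthy.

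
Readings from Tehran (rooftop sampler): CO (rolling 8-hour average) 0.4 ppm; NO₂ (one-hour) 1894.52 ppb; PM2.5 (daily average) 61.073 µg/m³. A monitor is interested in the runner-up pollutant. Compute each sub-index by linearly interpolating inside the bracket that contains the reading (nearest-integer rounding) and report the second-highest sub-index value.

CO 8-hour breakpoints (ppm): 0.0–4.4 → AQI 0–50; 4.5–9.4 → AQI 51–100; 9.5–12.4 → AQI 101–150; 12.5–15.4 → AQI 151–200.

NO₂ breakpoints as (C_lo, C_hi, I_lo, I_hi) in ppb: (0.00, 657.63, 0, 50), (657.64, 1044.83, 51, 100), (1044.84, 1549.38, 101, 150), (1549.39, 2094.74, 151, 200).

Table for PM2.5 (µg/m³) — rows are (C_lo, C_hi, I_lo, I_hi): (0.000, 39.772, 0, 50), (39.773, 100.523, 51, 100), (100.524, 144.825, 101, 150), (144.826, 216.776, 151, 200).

CO 0.4: bracket 0.0–4.4 → index 0–50; slope 50/4.4, offset 0.4.
AQI = 0 + 50/4.4·0.4 ≈ 4.55 ⇒ 5.
NO₂: 1894.52 lies in 1549.39–2094.74, so I_lo=151, I_hi=200, C_lo=1549.39, C_hi=2094.74.
(200−151)/(2094.74−1549.39) × (1894.52−1549.39) + 151 = 49/545.35 × 345.13 + 151 ≈ 182.01 → 182.
PM2.5: 61.073 ∈ [39.773, 100.523] ↔ index [51, 100].
51 + (61.073−39.773)·(100−51)/(100.523−39.773) = 51 + 21.300·49/60.750 ≈ 68.18, so AQI = 68.
Sub-indices: CO→5, NO₂→182, PM2.5→68. Ranked high→low: 182, 68, 5. Second-highest sub-index = 68.

68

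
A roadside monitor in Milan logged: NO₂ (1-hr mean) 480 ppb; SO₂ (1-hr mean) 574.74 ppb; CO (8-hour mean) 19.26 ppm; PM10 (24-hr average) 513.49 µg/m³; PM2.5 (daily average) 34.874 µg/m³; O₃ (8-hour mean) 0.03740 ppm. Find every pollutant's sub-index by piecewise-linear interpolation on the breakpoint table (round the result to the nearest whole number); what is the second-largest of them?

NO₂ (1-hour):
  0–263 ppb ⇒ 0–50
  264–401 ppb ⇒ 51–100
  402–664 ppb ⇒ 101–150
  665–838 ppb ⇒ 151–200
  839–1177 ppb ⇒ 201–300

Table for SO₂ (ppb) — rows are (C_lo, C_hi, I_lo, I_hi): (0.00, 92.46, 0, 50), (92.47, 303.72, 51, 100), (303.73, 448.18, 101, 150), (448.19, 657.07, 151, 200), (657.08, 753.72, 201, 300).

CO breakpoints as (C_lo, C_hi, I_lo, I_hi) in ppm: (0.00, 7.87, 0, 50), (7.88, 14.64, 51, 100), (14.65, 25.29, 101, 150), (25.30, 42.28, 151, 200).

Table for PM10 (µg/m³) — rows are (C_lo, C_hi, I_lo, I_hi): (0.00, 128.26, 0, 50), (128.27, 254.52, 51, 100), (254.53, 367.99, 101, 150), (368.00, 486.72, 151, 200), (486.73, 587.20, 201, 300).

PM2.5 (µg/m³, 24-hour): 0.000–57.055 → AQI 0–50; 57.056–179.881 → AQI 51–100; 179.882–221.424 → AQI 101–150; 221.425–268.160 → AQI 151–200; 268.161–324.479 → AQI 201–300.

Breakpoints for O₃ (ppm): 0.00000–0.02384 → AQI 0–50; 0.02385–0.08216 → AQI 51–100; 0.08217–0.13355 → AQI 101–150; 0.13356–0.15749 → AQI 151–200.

181

NO₂: row 402–664 (AQI 101–150). (150−101)·(480−402)/(664−402) + 101 = 49·78/262 + 101 ≈ 115.59 → 116.
SO₂: row 448.19–657.07 (AQI 151–200). (200−151)·(574.74−448.19)/(657.07−448.19) + 151 = 49·126.55/208.88 + 151 ≈ 180.69 → 181.
CO 19.26: bracket 14.65–25.29 → index 101–150; slope 49/10.64, offset 4.61.
AQI = 101 + 49/10.64·4.61 ≈ 122.23 ⇒ 122.
PM10: 513.49 lies in 486.73–587.20, so I_lo=201, I_hi=300, C_lo=486.73, C_hi=587.20.
(300−201)/(587.20−486.73) × (513.49−486.73) + 201 = 99/100.47 × 26.76 + 201 ≈ 227.37 → 227.
PM2.5: 34.874 lies in 0.000–57.055, so I_lo=0, I_hi=50, C_lo=0.000, C_hi=57.055.
(50−0)/(57.055−0.000) × (34.874−0.000) + 0 = 50/57.055 × 34.874 + 0 ≈ 30.56 → 31.
O₃: 0.03740 lies in 0.02385–0.08216, so I_lo=51, I_hi=100, C_lo=0.02385, C_hi=0.08216.
(100−51)/(0.08216−0.02385) × (0.03740−0.02385) + 51 = 49/0.05831 × 0.01355 + 51 ≈ 62.39 → 62.
Sub-indices: NO₂→116, SO₂→181, CO→122, PM10→227, PM2.5→31, O₃→62. Ranked high→low: 227, 181, 122, 116, 62, 31. Second-highest sub-index = 181.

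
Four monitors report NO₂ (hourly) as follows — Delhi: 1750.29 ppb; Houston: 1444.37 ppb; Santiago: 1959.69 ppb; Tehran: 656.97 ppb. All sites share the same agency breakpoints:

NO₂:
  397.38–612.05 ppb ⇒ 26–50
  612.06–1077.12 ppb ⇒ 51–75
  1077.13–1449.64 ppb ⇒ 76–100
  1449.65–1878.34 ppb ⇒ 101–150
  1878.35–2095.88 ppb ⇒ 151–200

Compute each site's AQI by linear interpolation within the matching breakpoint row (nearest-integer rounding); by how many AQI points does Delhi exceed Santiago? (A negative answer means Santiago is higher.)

Delhi 1750.29: bracket 1449.65–1878.34 → index 101–150; slope 49/428.69, offset 300.64.
AQI = 101 + 49/428.69·300.64 ≈ 135.36 ⇒ 135.
Houston: row 1077.13–1449.64 (AQI 76–100). (100−76)·(1444.37−1077.13)/(1449.64−1077.13) + 76 = 24·367.24/372.51 + 76 ≈ 99.66 → 100.
Santiago: 1959.69 lies in 1878.35–2095.88, so I_lo=151, I_hi=200, C_lo=1878.35, C_hi=2095.88.
(200−151)/(2095.88−1878.35) × (1959.69−1878.35) + 151 = 49/217.53 × 81.34 + 151 ≈ 169.32 → 169.
Tehran 656.97: bracket 612.06–1077.12 → index 51–75; slope 24/465.06, offset 44.91.
AQI = 51 + 24/465.06·44.91 ≈ 53.32 ⇒ 53.
AQIs: Delhi=135, Houston=100, Santiago=169, Tehran=53. Delhi (135) − Santiago (169) = -34.

-34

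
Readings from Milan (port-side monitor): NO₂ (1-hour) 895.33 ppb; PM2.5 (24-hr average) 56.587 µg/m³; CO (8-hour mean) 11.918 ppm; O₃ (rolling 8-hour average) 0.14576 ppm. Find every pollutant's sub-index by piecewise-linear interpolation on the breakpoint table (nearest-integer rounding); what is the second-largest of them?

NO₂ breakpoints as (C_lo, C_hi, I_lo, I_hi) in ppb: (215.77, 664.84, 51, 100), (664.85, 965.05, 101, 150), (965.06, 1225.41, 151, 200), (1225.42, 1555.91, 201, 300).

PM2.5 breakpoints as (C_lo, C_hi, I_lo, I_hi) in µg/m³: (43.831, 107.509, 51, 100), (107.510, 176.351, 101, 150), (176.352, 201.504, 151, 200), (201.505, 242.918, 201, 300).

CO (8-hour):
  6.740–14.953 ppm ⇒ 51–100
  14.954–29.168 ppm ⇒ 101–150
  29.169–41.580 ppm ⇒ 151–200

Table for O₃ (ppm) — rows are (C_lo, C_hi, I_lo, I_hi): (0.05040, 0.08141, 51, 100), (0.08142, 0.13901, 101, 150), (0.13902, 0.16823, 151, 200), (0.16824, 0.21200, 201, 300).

139

NO₂: 895.33 lies in 664.85–965.05, so I_lo=101, I_hi=150, C_lo=664.85, C_hi=965.05.
(150−101)/(965.05−664.85) × (895.33−664.85) + 101 = 49/300.20 × 230.48 + 101 ≈ 138.62 → 139.
PM2.5 56.587: bracket 43.831–107.509 → index 51–100; slope 49/63.678, offset 12.756.
AQI = 51 + 49/63.678·12.756 ≈ 60.82 ⇒ 61.
CO: 11.918 ∈ [6.740, 14.953] ↔ index [51, 100].
51 + (11.918−6.740)·(100−51)/(14.953−6.740) = 51 + 5.178·49/8.213 ≈ 81.89, so AQI = 82.
O₃: row 0.13902–0.16823 (AQI 151–200). (200−151)·(0.14576−0.13902)/(0.16823−0.13902) + 151 = 49·0.00674/0.02921 + 151 ≈ 162.31 → 162.
Sub-indices: NO₂→139, PM2.5→61, CO→82, O₃→162. Ranked high→low: 162, 139, 82, 61. Second-highest sub-index = 139.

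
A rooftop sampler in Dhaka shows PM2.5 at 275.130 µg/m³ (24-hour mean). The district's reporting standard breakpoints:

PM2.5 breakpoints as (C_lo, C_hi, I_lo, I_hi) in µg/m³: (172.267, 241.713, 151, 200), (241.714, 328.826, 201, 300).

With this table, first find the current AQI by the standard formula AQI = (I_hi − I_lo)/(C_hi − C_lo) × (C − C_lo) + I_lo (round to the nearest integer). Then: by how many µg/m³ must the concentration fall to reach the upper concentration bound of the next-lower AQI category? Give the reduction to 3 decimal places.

33.417

PM2.5: 275.130 lies in 241.714–328.826, so I_lo=201, I_hi=300, C_lo=241.714, C_hi=328.826.
(300−201)/(328.826−241.714) × (275.130−241.714) + 201 = 99/87.112 × 33.416 + 201 ≈ 238.98 → 239.
Current AQI 239 is in the Very Unhealthy range (201–300). The next-lower category tops out at AQI 200, whose upper concentration bound is 241.713 µg/m³.
Reduction needed = 275.130 − 241.713 = 33.417 µg/m³.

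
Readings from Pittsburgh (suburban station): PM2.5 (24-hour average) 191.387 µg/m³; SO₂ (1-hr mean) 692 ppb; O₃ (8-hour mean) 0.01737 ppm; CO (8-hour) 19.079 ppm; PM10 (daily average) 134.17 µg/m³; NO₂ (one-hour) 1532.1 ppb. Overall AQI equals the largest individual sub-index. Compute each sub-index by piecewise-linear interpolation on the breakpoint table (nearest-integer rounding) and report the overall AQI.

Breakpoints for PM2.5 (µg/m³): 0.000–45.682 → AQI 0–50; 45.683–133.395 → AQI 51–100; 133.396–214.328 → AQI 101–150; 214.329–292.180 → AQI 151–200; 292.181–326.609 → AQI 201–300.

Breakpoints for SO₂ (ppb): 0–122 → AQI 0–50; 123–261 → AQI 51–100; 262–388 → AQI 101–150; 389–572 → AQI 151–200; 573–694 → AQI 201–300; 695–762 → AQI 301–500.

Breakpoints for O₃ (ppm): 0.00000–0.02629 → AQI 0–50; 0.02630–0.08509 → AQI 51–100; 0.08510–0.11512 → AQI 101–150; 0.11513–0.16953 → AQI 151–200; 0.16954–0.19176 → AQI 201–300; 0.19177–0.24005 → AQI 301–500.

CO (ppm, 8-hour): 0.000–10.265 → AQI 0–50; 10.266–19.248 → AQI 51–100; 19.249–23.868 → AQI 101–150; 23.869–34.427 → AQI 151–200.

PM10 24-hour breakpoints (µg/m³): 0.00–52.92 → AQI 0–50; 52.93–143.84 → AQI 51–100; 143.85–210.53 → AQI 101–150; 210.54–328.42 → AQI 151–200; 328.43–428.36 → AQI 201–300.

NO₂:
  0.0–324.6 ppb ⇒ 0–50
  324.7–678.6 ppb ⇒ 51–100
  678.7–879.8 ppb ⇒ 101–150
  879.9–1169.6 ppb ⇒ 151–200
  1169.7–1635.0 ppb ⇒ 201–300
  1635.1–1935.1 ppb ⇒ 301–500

PM2.5: 191.387 ∈ [133.396, 214.328] ↔ index [101, 150].
101 + (191.387−133.396)·(150−101)/(214.328−133.396) = 101 + 57.991·49/80.932 ≈ 136.11, so AQI = 136.
SO₂: row 573–694 (AQI 201–300). (300−201)·(692−573)/(694−573) + 201 = 99·119/121 + 201 ≈ 298.36 → 298.
O₃: row 0.00000–0.02629 (AQI 0–50). (50−0)·(0.01737−0.00000)/(0.02629−0.00000) + 0 = 50·0.01737/0.02629 + 0 ≈ 33.04 → 33.
CO: 19.079 lies in 10.266–19.248, so I_lo=51, I_hi=100, C_lo=10.266, C_hi=19.248.
(100−51)/(19.248−10.266) × (19.079−10.266) + 51 = 49/8.982 × 8.813 + 51 ≈ 99.08 → 99.
PM10: row 52.93–143.84 (AQI 51–100). (100−51)·(134.17−52.93)/(143.84−52.93) + 51 = 49·81.24/90.91 + 51 ≈ 94.79 → 95.
NO₂: row 1169.7–1635.0 (AQI 201–300). (300−201)·(1532.1−1169.7)/(1635.0−1169.7) + 201 = 99·362.4/465.3 + 201 ≈ 278.11 → 278.
Sub-indices: PM2.5→136, SO₂→298, O₃→33, CO→99, PM10→95, NO₂→278. Overall AQI = max = 298; dominant pollutant is SO₂.
AQI 298: Very Unhealthy.

298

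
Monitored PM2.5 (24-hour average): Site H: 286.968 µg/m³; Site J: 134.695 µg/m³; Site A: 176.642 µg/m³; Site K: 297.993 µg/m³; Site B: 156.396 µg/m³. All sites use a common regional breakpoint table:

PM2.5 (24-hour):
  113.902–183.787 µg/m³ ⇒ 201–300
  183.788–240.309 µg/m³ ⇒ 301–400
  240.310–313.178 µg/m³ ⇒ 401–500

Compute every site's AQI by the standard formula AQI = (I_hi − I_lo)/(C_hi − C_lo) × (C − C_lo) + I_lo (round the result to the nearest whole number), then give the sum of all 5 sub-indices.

Site H: 286.968 ∈ [240.310, 313.178] ↔ index [401, 500].
401 + (286.968−240.310)·(500−401)/(313.178−240.310) = 401 + 46.658·99/72.868 ≈ 464.39, so AQI = 464.
Site J: 134.695 lies in 113.902–183.787, so I_lo=201, I_hi=300, C_lo=113.902, C_hi=183.787.
(300−201)/(183.787−113.902) × (134.695−113.902) + 201 = 99/69.885 × 20.793 + 201 ≈ 230.46 → 230.
Site A: row 113.902–183.787 (AQI 201–300). (300−201)·(176.642−113.902)/(183.787−113.902) + 201 = 99·62.740/69.885 + 201 ≈ 289.88 → 290.
Site K: row 240.310–313.178 (AQI 401–500). (500−401)·(297.993−240.310)/(313.178−240.310) + 401 = 99·57.683/72.868 + 401 ≈ 479.37 → 479.
Site B: 156.396 lies in 113.902–183.787, so I_lo=201, I_hi=300, C_lo=113.902, C_hi=183.787.
(300−201)/(183.787−113.902) × (156.396−113.902) + 201 = 99/69.885 × 42.494 + 201 ≈ 261.20 → 261.
AQIs: Site H=464, Site J=230, Site A=290, Site K=479, Site B=261. Sum = 464 + 230 + 290 + 479 + 261 = 1724.

1724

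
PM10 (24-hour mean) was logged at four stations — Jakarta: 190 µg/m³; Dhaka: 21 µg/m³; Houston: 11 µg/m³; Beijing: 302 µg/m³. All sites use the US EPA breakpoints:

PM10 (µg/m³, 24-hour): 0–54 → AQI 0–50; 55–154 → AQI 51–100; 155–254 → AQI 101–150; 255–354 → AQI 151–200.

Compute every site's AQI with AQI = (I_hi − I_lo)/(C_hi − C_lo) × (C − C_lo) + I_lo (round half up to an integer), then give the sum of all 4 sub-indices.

Jakarta 190: bracket 155–254 → index 101–150; slope 49/99, offset 35.
AQI = 101 + 49/99·35 ≈ 118.32 ⇒ 118.
Dhaka 21: bracket 0–54 → index 0–50; slope 50/54, offset 21.
AQI = 0 + 50/54·21 ≈ 19.44 ⇒ 19.
Houston: row 0–54 (AQI 0–50). (50−0)·(11−0)/(54−0) + 0 = 50·11/54 + 0 ≈ 10.19 → 10.
Beijing: 302 lies in 255–354, so I_lo=151, I_hi=200, C_lo=255, C_hi=354.
(200−151)/(354−255) × (302−255) + 151 = 49/99 × 47 + 151 ≈ 174.26 → 174.
AQIs: Jakarta=118, Dhaka=19, Houston=10, Beijing=174. Sum = 118 + 19 + 10 + 174 = 321.

321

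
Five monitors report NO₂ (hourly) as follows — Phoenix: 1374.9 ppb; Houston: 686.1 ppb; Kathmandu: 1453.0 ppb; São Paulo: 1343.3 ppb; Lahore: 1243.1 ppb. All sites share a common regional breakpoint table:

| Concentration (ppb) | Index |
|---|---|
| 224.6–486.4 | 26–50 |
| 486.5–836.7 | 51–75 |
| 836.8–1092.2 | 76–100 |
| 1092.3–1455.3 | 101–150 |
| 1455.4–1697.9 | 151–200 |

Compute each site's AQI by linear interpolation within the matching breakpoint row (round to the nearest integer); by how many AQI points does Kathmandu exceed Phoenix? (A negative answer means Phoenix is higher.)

Phoenix: row 1092.3–1455.3 (AQI 101–150). (150−101)·(1374.9−1092.3)/(1455.3−1092.3) + 101 = 49·282.6/363.0 + 101 ≈ 139.15 → 139.
Houston 686.1: bracket 486.5–836.7 → index 51–75; slope 24/350.2, offset 199.6.
AQI = 51 + 24/350.2·199.6 ≈ 64.68 ⇒ 65.
Kathmandu: row 1092.3–1455.3 (AQI 101–150). (150−101)·(1453.0−1092.3)/(1455.3−1092.3) + 101 = 49·360.7/363.0 + 101 ≈ 149.69 → 150.
São Paulo: 1343.3 ∈ [1092.3, 1455.3] ↔ index [101, 150].
101 + (1343.3−1092.3)·(150−101)/(1455.3−1092.3) = 101 + 251.0·49/363.0 ≈ 134.88, so AQI = 135.
Lahore 1243.1: bracket 1092.3–1455.3 → index 101–150; slope 49/363.0, offset 150.8.
AQI = 101 + 49/363.0·150.8 ≈ 121.36 ⇒ 121.
AQIs: Phoenix=139, Houston=65, Kathmandu=150, São Paulo=135, Lahore=121. Kathmandu (150) − Phoenix (139) = 11.

11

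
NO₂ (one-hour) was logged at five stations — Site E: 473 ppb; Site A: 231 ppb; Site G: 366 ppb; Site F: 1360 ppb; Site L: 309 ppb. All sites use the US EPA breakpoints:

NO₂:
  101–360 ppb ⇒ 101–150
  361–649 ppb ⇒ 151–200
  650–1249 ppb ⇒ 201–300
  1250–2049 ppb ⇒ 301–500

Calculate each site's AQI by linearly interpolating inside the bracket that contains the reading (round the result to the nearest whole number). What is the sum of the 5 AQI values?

916

Site E 473: bracket 361–649 → index 151–200; slope 49/288, offset 112.
AQI = 151 + 49/288·112 ≈ 170.06 ⇒ 170.
Site A 231: bracket 101–360 → index 101–150; slope 49/259, offset 130.
AQI = 101 + 49/259·130 ≈ 125.59 ⇒ 126.
Site G 366: bracket 361–649 → index 151–200; slope 49/288, offset 5.
AQI = 151 + 49/288·5 ≈ 151.85 ⇒ 152.
Site F: row 1250–2049 (AQI 301–500). (500−301)·(1360−1250)/(2049−1250) + 301 = 199·110/799 + 301 ≈ 328.40 → 328.
Site L: 309 lies in 101–360, so I_lo=101, I_hi=150, C_lo=101, C_hi=360.
(150−101)/(360−101) × (309−101) + 101 = 49/259 × 208 + 101 ≈ 140.35 → 140.
AQIs: Site E=170, Site A=126, Site G=152, Site F=328, Site L=140. Sum = 170 + 126 + 152 + 328 + 140 = 916.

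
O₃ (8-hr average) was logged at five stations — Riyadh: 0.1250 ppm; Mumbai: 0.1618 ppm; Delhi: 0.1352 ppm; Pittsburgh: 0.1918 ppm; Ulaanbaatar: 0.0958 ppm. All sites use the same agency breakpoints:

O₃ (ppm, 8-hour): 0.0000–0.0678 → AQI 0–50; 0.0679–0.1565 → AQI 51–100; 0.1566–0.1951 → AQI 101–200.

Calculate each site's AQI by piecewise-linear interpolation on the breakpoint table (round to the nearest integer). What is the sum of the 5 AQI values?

543

Riyadh: row 0.0679–0.1565 (AQI 51–100). (100−51)·(0.1250−0.0679)/(0.1565−0.0679) + 51 = 49·0.0571/0.0886 + 51 ≈ 82.58 → 83.
Mumbai 0.1618: bracket 0.1566–0.1951 → index 101–200; slope 99/0.0385, offset 0.0052.
AQI = 101 + 99/0.0385·0.0052 ≈ 114.37 ⇒ 114.
Delhi 0.1352: bracket 0.0679–0.1565 → index 51–100; slope 49/0.0886, offset 0.0673.
AQI = 51 + 49/0.0886·0.0673 ≈ 88.22 ⇒ 88.
Pittsburgh: row 0.1566–0.1951 (AQI 101–200). (200−101)·(0.1918−0.1566)/(0.1951−0.1566) + 101 = 99·0.0352/0.0385 + 101 ≈ 191.51 → 192.
Ulaanbaatar 0.0958: bracket 0.0679–0.1565 → index 51–100; slope 49/0.0886, offset 0.0279.
AQI = 51 + 49/0.0886·0.0279 ≈ 66.43 ⇒ 66.
AQIs: Riyadh=83, Mumbai=114, Delhi=88, Pittsburgh=192, Ulaanbaatar=66. Sum = 83 + 114 + 88 + 192 + 66 = 543.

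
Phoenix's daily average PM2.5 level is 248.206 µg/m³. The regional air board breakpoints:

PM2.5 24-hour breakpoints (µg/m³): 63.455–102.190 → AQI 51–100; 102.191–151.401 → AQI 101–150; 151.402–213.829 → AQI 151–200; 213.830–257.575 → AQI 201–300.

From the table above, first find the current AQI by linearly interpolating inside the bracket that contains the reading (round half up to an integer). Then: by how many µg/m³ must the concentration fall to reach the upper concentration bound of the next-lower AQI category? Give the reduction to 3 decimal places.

PM2.5: row 213.830–257.575 (AQI 201–300). (300−201)·(248.206−213.830)/(257.575−213.830) + 201 = 99·34.376/43.745 + 201 ≈ 278.80 → 279.
Current AQI 279 is in the Very Unhealthy range (201–300). The next-lower category tops out at AQI 200, whose upper concentration bound is 213.829 µg/m³.
Reduction needed = 248.206 − 213.829 = 34.377 µg/m³.

34.377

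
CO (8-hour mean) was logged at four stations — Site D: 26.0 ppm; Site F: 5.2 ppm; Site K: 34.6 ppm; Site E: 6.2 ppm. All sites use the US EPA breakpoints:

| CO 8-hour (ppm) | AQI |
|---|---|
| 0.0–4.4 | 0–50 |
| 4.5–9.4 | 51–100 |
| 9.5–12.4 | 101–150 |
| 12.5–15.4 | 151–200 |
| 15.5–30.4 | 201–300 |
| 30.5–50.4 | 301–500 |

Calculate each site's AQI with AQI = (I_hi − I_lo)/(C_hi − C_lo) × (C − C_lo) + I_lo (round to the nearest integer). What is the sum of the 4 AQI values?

739

Site D 26.0: bracket 15.5–30.4 → index 201–300; slope 99/14.9, offset 10.5.
AQI = 201 + 99/14.9·10.5 ≈ 270.77 ⇒ 271.
Site F: 5.2 lies in 4.5–9.4, so I_lo=51, I_hi=100, C_lo=4.5, C_hi=9.4.
(100−51)/(9.4−4.5) × (5.2−4.5) + 51 = 49/4.9 × 0.7 + 51 ≈ 58.00 → 58.
Site K: 34.6 lies in 30.5–50.4, so I_lo=301, I_hi=500, C_lo=30.5, C_hi=50.4.
(500−301)/(50.4−30.5) × (34.6−30.5) + 301 = 199/19.9 × 4.1 + 301 ≈ 342.00 → 342.
Site E: 6.2 lies in 4.5–9.4, so I_lo=51, I_hi=100, C_lo=4.5, C_hi=9.4.
(100−51)/(9.4−4.5) × (6.2−4.5) + 51 = 49/4.9 × 1.7 + 51 ≈ 68.00 → 68.
AQIs: Site D=271, Site F=58, Site K=342, Site E=68. Sum = 271 + 58 + 342 + 68 = 739.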